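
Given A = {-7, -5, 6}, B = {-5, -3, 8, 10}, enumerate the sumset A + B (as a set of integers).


A + B = {a + b : a ∈ A, b ∈ B}.
Enumerate all |A|·|B| = 3·4 = 12 pairs (a, b) and collect distinct sums.
a = -7: -7+-5=-12, -7+-3=-10, -7+8=1, -7+10=3
a = -5: -5+-5=-10, -5+-3=-8, -5+8=3, -5+10=5
a = 6: 6+-5=1, 6+-3=3, 6+8=14, 6+10=16
Collecting distinct sums: A + B = {-12, -10, -8, 1, 3, 5, 14, 16}
|A + B| = 8

A + B = {-12, -10, -8, 1, 3, 5, 14, 16}


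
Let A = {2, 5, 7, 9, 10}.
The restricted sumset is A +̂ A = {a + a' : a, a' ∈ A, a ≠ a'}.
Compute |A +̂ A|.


Restricted sumset: A +̂ A = {a + a' : a ∈ A, a' ∈ A, a ≠ a'}.
Equivalently, take A + A and drop any sum 2a that is achievable ONLY as a + a for a ∈ A (i.e. sums representable only with equal summands).
Enumerate pairs (a, a') with a < a' (symmetric, so each unordered pair gives one sum; this covers all a ≠ a'):
  2 + 5 = 7
  2 + 7 = 9
  2 + 9 = 11
  2 + 10 = 12
  5 + 7 = 12
  5 + 9 = 14
  5 + 10 = 15
  7 + 9 = 16
  7 + 10 = 17
  9 + 10 = 19
Collected distinct sums: {7, 9, 11, 12, 14, 15, 16, 17, 19}
|A +̂ A| = 9
(Reference bound: |A +̂ A| ≥ 2|A| - 3 for |A| ≥ 2, with |A| = 5 giving ≥ 7.)

|A +̂ A| = 9


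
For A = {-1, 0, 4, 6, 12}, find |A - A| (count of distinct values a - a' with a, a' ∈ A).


A - A = {a - a' : a, a' ∈ A}; |A| = 5.
Bounds: 2|A|-1 ≤ |A - A| ≤ |A|² - |A| + 1, i.e. 9 ≤ |A - A| ≤ 21.
Note: 0 ∈ A - A always (from a - a). The set is symmetric: if d ∈ A - A then -d ∈ A - A.
Enumerate nonzero differences d = a - a' with a > a' (then include -d):
Positive differences: {1, 2, 4, 5, 6, 7, 8, 12, 13}
Full difference set: {0} ∪ (positive diffs) ∪ (negative diffs).
|A - A| = 1 + 2·9 = 19 (matches direct enumeration: 19).

|A - A| = 19


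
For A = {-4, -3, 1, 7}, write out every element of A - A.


A - A = {a - a' : a, a' ∈ A}.
Compute a - a' for each ordered pair (a, a'):
a = -4: -4--4=0, -4--3=-1, -4-1=-5, -4-7=-11
a = -3: -3--4=1, -3--3=0, -3-1=-4, -3-7=-10
a = 1: 1--4=5, 1--3=4, 1-1=0, 1-7=-6
a = 7: 7--4=11, 7--3=10, 7-1=6, 7-7=0
Collecting distinct values (and noting 0 appears from a-a):
A - A = {-11, -10, -6, -5, -4, -1, 0, 1, 4, 5, 6, 10, 11}
|A - A| = 13

A - A = {-11, -10, -6, -5, -4, -1, 0, 1, 4, 5, 6, 10, 11}


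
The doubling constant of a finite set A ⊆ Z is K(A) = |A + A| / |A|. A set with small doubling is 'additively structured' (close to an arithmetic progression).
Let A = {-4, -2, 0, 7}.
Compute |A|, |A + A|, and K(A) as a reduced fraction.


|A| = 4.
Compute A + A by enumerating all 16 pairs.
A + A = {-8, -6, -4, -2, 0, 3, 5, 7, 14}, so |A + A| = 9.
K = |A + A| / |A| = 9/4 (already in lowest terms) ≈ 2.2500.
Reference: AP of size 4 gives K = 7/4 ≈ 1.7500; a fully generic set of size 4 gives K ≈ 2.5000.

|A| = 4, |A + A| = 9, K = 9/4.


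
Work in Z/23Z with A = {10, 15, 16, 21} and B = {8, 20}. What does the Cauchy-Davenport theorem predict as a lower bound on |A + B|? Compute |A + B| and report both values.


Cauchy-Davenport: |A + B| ≥ min(p, |A| + |B| - 1) for A, B nonempty in Z/pZ.
|A| = 4, |B| = 2, p = 23.
CD lower bound = min(23, 4 + 2 - 1) = min(23, 5) = 5.
Compute A + B mod 23 directly:
a = 10: 10+8=18, 10+20=7
a = 15: 15+8=0, 15+20=12
a = 16: 16+8=1, 16+20=13
a = 21: 21+8=6, 21+20=18
A + B = {0, 1, 6, 7, 12, 13, 18}, so |A + B| = 7.
Verify: 7 ≥ 5? Yes ✓.

CD lower bound = 5, actual |A + B| = 7.


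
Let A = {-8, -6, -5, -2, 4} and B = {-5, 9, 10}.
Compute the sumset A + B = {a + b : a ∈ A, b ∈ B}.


A + B = {a + b : a ∈ A, b ∈ B}.
Enumerate all |A|·|B| = 5·3 = 15 pairs (a, b) and collect distinct sums.
a = -8: -8+-5=-13, -8+9=1, -8+10=2
a = -6: -6+-5=-11, -6+9=3, -6+10=4
a = -5: -5+-5=-10, -5+9=4, -5+10=5
a = -2: -2+-5=-7, -2+9=7, -2+10=8
a = 4: 4+-5=-1, 4+9=13, 4+10=14
Collecting distinct sums: A + B = {-13, -11, -10, -7, -1, 1, 2, 3, 4, 5, 7, 8, 13, 14}
|A + B| = 14

A + B = {-13, -11, -10, -7, -1, 1, 2, 3, 4, 5, 7, 8, 13, 14}


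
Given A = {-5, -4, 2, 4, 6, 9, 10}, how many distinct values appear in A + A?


A + A = {a + a' : a, a' ∈ A}; |A| = 7.
General bounds: 2|A| - 1 ≤ |A + A| ≤ |A|(|A|+1)/2, i.e. 13 ≤ |A + A| ≤ 28.
Lower bound 2|A|-1 is attained iff A is an arithmetic progression.
Enumerate sums a + a' for a ≤ a' (symmetric, so this suffices):
a = -5: -5+-5=-10, -5+-4=-9, -5+2=-3, -5+4=-1, -5+6=1, -5+9=4, -5+10=5
a = -4: -4+-4=-8, -4+2=-2, -4+4=0, -4+6=2, -4+9=5, -4+10=6
a = 2: 2+2=4, 2+4=6, 2+6=8, 2+9=11, 2+10=12
a = 4: 4+4=8, 4+6=10, 4+9=13, 4+10=14
a = 6: 6+6=12, 6+9=15, 6+10=16
a = 9: 9+9=18, 9+10=19
a = 10: 10+10=20
Distinct sums: {-10, -9, -8, -3, -2, -1, 0, 1, 2, 4, 5, 6, 8, 10, 11, 12, 13, 14, 15, 16, 18, 19, 20}
|A + A| = 23

|A + A| = 23


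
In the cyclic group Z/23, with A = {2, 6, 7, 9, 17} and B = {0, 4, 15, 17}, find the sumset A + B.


Work in Z/23Z: reduce every sum a + b modulo 23.
Enumerate all 20 pairs:
a = 2: 2+0=2, 2+4=6, 2+15=17, 2+17=19
a = 6: 6+0=6, 6+4=10, 6+15=21, 6+17=0
a = 7: 7+0=7, 7+4=11, 7+15=22, 7+17=1
a = 9: 9+0=9, 9+4=13, 9+15=1, 9+17=3
a = 17: 17+0=17, 17+4=21, 17+15=9, 17+17=11
Distinct residues collected: {0, 1, 2, 3, 6, 7, 9, 10, 11, 13, 17, 19, 21, 22}
|A + B| = 14 (out of 23 total residues).

A + B = {0, 1, 2, 3, 6, 7, 9, 10, 11, 13, 17, 19, 21, 22}


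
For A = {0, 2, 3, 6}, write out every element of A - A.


A - A = {a - a' : a, a' ∈ A}.
Compute a - a' for each ordered pair (a, a'):
a = 0: 0-0=0, 0-2=-2, 0-3=-3, 0-6=-6
a = 2: 2-0=2, 2-2=0, 2-3=-1, 2-6=-4
a = 3: 3-0=3, 3-2=1, 3-3=0, 3-6=-3
a = 6: 6-0=6, 6-2=4, 6-3=3, 6-6=0
Collecting distinct values (and noting 0 appears from a-a):
A - A = {-6, -4, -3, -2, -1, 0, 1, 2, 3, 4, 6}
|A - A| = 11

A - A = {-6, -4, -3, -2, -1, 0, 1, 2, 3, 4, 6}


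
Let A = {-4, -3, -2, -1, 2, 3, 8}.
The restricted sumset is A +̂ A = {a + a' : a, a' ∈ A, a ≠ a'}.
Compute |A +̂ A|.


Restricted sumset: A +̂ A = {a + a' : a ∈ A, a' ∈ A, a ≠ a'}.
Equivalently, take A + A and drop any sum 2a that is achievable ONLY as a + a for a ∈ A (i.e. sums representable only with equal summands).
Enumerate pairs (a, a') with a < a' (symmetric, so each unordered pair gives one sum; this covers all a ≠ a'):
  -4 + -3 = -7
  -4 + -2 = -6
  -4 + -1 = -5
  -4 + 2 = -2
  -4 + 3 = -1
  -4 + 8 = 4
  -3 + -2 = -5
  -3 + -1 = -4
  -3 + 2 = -1
  -3 + 3 = 0
  -3 + 8 = 5
  -2 + -1 = -3
  -2 + 2 = 0
  -2 + 3 = 1
  -2 + 8 = 6
  -1 + 2 = 1
  -1 + 3 = 2
  -1 + 8 = 7
  2 + 3 = 5
  2 + 8 = 10
  3 + 8 = 11
Collected distinct sums: {-7, -6, -5, -4, -3, -2, -1, 0, 1, 2, 4, 5, 6, 7, 10, 11}
|A +̂ A| = 16
(Reference bound: |A +̂ A| ≥ 2|A| - 3 for |A| ≥ 2, with |A| = 7 giving ≥ 11.)

|A +̂ A| = 16


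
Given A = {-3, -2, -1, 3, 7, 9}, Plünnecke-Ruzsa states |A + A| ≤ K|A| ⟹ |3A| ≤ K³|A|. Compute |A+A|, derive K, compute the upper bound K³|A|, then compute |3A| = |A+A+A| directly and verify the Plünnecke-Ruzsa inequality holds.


|A| = 6.
Step 1: Compute A + A by enumerating all 36 pairs.
A + A = {-6, -5, -4, -3, -2, 0, 1, 2, 4, 5, 6, 7, 8, 10, 12, 14, 16, 18}, so |A + A| = 18.
Step 2: Doubling constant K = |A + A|/|A| = 18/6 = 18/6 ≈ 3.0000.
Step 3: Plünnecke-Ruzsa gives |3A| ≤ K³·|A| = (3.0000)³ · 6 ≈ 162.0000.
Step 4: Compute 3A = A + A + A directly by enumerating all triples (a,b,c) ∈ A³; |3A| = 32.
Step 5: Check 32 ≤ 162.0000? Yes ✓.

K = 18/6, Plünnecke-Ruzsa bound K³|A| ≈ 162.0000, |3A| = 32, inequality holds.


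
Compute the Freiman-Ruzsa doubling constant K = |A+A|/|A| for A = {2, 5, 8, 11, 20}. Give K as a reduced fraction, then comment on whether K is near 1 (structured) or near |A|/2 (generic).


|A| = 5.
Compute A + A by enumerating all 25 pairs.
A + A = {4, 7, 10, 13, 16, 19, 22, 25, 28, 31, 40}, so |A + A| = 11.
K = |A + A| / |A| = 11/5 (already in lowest terms) ≈ 2.2000.
Reference: AP of size 5 gives K = 9/5 ≈ 1.8000; a fully generic set of size 5 gives K ≈ 3.0000.

|A| = 5, |A + A| = 11, K = 11/5.


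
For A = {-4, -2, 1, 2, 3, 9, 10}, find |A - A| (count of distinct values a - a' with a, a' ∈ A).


A - A = {a - a' : a, a' ∈ A}; |A| = 7.
Bounds: 2|A|-1 ≤ |A - A| ≤ |A|² - |A| + 1, i.e. 13 ≤ |A - A| ≤ 43.
Note: 0 ∈ A - A always (from a - a). The set is symmetric: if d ∈ A - A then -d ∈ A - A.
Enumerate nonzero differences d = a - a' with a > a' (then include -d):
Positive differences: {1, 2, 3, 4, 5, 6, 7, 8, 9, 11, 12, 13, 14}
Full difference set: {0} ∪ (positive diffs) ∪ (negative diffs).
|A - A| = 1 + 2·13 = 27 (matches direct enumeration: 27).

|A - A| = 27


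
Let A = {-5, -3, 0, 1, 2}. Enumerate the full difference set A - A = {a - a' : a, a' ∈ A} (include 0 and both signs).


A - A = {a - a' : a, a' ∈ A}.
Compute a - a' for each ordered pair (a, a'):
a = -5: -5--5=0, -5--3=-2, -5-0=-5, -5-1=-6, -5-2=-7
a = -3: -3--5=2, -3--3=0, -3-0=-3, -3-1=-4, -3-2=-5
a = 0: 0--5=5, 0--3=3, 0-0=0, 0-1=-1, 0-2=-2
a = 1: 1--5=6, 1--3=4, 1-0=1, 1-1=0, 1-2=-1
a = 2: 2--5=7, 2--3=5, 2-0=2, 2-1=1, 2-2=0
Collecting distinct values (and noting 0 appears from a-a):
A - A = {-7, -6, -5, -4, -3, -2, -1, 0, 1, 2, 3, 4, 5, 6, 7}
|A - A| = 15

A - A = {-7, -6, -5, -4, -3, -2, -1, 0, 1, 2, 3, 4, 5, 6, 7}


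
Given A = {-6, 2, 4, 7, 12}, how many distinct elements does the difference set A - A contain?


A - A = {a - a' : a, a' ∈ A}; |A| = 5.
Bounds: 2|A|-1 ≤ |A - A| ≤ |A|² - |A| + 1, i.e. 9 ≤ |A - A| ≤ 21.
Note: 0 ∈ A - A always (from a - a). The set is symmetric: if d ∈ A - A then -d ∈ A - A.
Enumerate nonzero differences d = a - a' with a > a' (then include -d):
Positive differences: {2, 3, 5, 8, 10, 13, 18}
Full difference set: {0} ∪ (positive diffs) ∪ (negative diffs).
|A - A| = 1 + 2·7 = 15 (matches direct enumeration: 15).

|A - A| = 15


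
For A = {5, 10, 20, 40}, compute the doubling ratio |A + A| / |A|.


|A| = 4.
Compute A + A by enumerating all 16 pairs.
A + A = {10, 15, 20, 25, 30, 40, 45, 50, 60, 80}, so |A + A| = 10.
K = |A + A| / |A| = 10/4 = 5/2 ≈ 2.5000.
Reference: AP of size 4 gives K = 7/4 ≈ 1.7500; a fully generic set of size 4 gives K ≈ 2.5000.

|A| = 4, |A + A| = 10, K = 10/4 = 5/2.


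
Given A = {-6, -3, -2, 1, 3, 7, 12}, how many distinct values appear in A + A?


A + A = {a + a' : a, a' ∈ A}; |A| = 7.
General bounds: 2|A| - 1 ≤ |A + A| ≤ |A|(|A|+1)/2, i.e. 13 ≤ |A + A| ≤ 28.
Lower bound 2|A|-1 is attained iff A is an arithmetic progression.
Enumerate sums a + a' for a ≤ a' (symmetric, so this suffices):
a = -6: -6+-6=-12, -6+-3=-9, -6+-2=-8, -6+1=-5, -6+3=-3, -6+7=1, -6+12=6
a = -3: -3+-3=-6, -3+-2=-5, -3+1=-2, -3+3=0, -3+7=4, -3+12=9
a = -2: -2+-2=-4, -2+1=-1, -2+3=1, -2+7=5, -2+12=10
a = 1: 1+1=2, 1+3=4, 1+7=8, 1+12=13
a = 3: 3+3=6, 3+7=10, 3+12=15
a = 7: 7+7=14, 7+12=19
a = 12: 12+12=24
Distinct sums: {-12, -9, -8, -6, -5, -4, -3, -2, -1, 0, 1, 2, 4, 5, 6, 8, 9, 10, 13, 14, 15, 19, 24}
|A + A| = 23

|A + A| = 23


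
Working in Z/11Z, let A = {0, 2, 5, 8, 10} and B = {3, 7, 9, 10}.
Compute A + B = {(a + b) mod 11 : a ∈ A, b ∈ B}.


Work in Z/11Z: reduce every sum a + b modulo 11.
Enumerate all 20 pairs:
a = 0: 0+3=3, 0+7=7, 0+9=9, 0+10=10
a = 2: 2+3=5, 2+7=9, 2+9=0, 2+10=1
a = 5: 5+3=8, 5+7=1, 5+9=3, 5+10=4
a = 8: 8+3=0, 8+7=4, 8+9=6, 8+10=7
a = 10: 10+3=2, 10+7=6, 10+9=8, 10+10=9
Distinct residues collected: {0, 1, 2, 3, 4, 5, 6, 7, 8, 9, 10}
|A + B| = 11 (out of 11 total residues).

A + B = {0, 1, 2, 3, 4, 5, 6, 7, 8, 9, 10}


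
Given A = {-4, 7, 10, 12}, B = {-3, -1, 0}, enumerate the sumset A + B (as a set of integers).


A + B = {a + b : a ∈ A, b ∈ B}.
Enumerate all |A|·|B| = 4·3 = 12 pairs (a, b) and collect distinct sums.
a = -4: -4+-3=-7, -4+-1=-5, -4+0=-4
a = 7: 7+-3=4, 7+-1=6, 7+0=7
a = 10: 10+-3=7, 10+-1=9, 10+0=10
a = 12: 12+-3=9, 12+-1=11, 12+0=12
Collecting distinct sums: A + B = {-7, -5, -4, 4, 6, 7, 9, 10, 11, 12}
|A + B| = 10

A + B = {-7, -5, -4, 4, 6, 7, 9, 10, 11, 12}


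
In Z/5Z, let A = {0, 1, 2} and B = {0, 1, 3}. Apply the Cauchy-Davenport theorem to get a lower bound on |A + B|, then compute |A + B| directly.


Cauchy-Davenport: |A + B| ≥ min(p, |A| + |B| - 1) for A, B nonempty in Z/pZ.
|A| = 3, |B| = 3, p = 5.
CD lower bound = min(5, 3 + 3 - 1) = min(5, 5) = 5.
Compute A + B mod 5 directly:
a = 0: 0+0=0, 0+1=1, 0+3=3
a = 1: 1+0=1, 1+1=2, 1+3=4
a = 2: 2+0=2, 2+1=3, 2+3=0
A + B = {0, 1, 2, 3, 4}, so |A + B| = 5.
Verify: 5 ≥ 5? Yes ✓.

CD lower bound = 5, actual |A + B| = 5.


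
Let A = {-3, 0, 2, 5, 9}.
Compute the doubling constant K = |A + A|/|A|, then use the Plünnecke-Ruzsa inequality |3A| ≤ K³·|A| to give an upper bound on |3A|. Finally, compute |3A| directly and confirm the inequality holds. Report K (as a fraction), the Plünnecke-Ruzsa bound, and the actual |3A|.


|A| = 5.
Step 1: Compute A + A by enumerating all 25 pairs.
A + A = {-6, -3, -1, 0, 2, 4, 5, 6, 7, 9, 10, 11, 14, 18}, so |A + A| = 14.
Step 2: Doubling constant K = |A + A|/|A| = 14/5 = 14/5 ≈ 2.8000.
Step 3: Plünnecke-Ruzsa gives |3A| ≤ K³·|A| = (2.8000)³ · 5 ≈ 109.7600.
Step 4: Compute 3A = A + A + A directly by enumerating all triples (a,b,c) ∈ A³; |3A| = 27.
Step 5: Check 27 ≤ 109.7600? Yes ✓.

K = 14/5, Plünnecke-Ruzsa bound K³|A| ≈ 109.7600, |3A| = 27, inequality holds.


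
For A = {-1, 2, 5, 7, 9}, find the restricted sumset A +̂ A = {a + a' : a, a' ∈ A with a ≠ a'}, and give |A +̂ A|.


Restricted sumset: A +̂ A = {a + a' : a ∈ A, a' ∈ A, a ≠ a'}.
Equivalently, take A + A and drop any sum 2a that is achievable ONLY as a + a for a ∈ A (i.e. sums representable only with equal summands).
Enumerate pairs (a, a') with a < a' (symmetric, so each unordered pair gives one sum; this covers all a ≠ a'):
  -1 + 2 = 1
  -1 + 5 = 4
  -1 + 7 = 6
  -1 + 9 = 8
  2 + 5 = 7
  2 + 7 = 9
  2 + 9 = 11
  5 + 7 = 12
  5 + 9 = 14
  7 + 9 = 16
Collected distinct sums: {1, 4, 6, 7, 8, 9, 11, 12, 14, 16}
|A +̂ A| = 10
(Reference bound: |A +̂ A| ≥ 2|A| - 3 for |A| ≥ 2, with |A| = 5 giving ≥ 7.)

|A +̂ A| = 10


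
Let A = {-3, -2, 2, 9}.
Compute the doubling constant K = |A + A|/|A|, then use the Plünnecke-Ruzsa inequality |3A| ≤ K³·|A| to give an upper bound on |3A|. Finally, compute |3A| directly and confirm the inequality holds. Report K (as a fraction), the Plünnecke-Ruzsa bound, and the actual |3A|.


|A| = 4.
Step 1: Compute A + A by enumerating all 16 pairs.
A + A = {-6, -5, -4, -1, 0, 4, 6, 7, 11, 18}, so |A + A| = 10.
Step 2: Doubling constant K = |A + A|/|A| = 10/4 = 10/4 ≈ 2.5000.
Step 3: Plünnecke-Ruzsa gives |3A| ≤ K³·|A| = (2.5000)³ · 4 ≈ 62.5000.
Step 4: Compute 3A = A + A + A directly by enumerating all triples (a,b,c) ∈ A³; |3A| = 20.
Step 5: Check 20 ≤ 62.5000? Yes ✓.

K = 10/4, Plünnecke-Ruzsa bound K³|A| ≈ 62.5000, |3A| = 20, inequality holds.


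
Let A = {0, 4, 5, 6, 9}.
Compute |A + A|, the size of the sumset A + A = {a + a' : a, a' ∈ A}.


A + A = {a + a' : a, a' ∈ A}; |A| = 5.
General bounds: 2|A| - 1 ≤ |A + A| ≤ |A|(|A|+1)/2, i.e. 9 ≤ |A + A| ≤ 15.
Lower bound 2|A|-1 is attained iff A is an arithmetic progression.
Enumerate sums a + a' for a ≤ a' (symmetric, so this suffices):
a = 0: 0+0=0, 0+4=4, 0+5=5, 0+6=6, 0+9=9
a = 4: 4+4=8, 4+5=9, 4+6=10, 4+9=13
a = 5: 5+5=10, 5+6=11, 5+9=14
a = 6: 6+6=12, 6+9=15
a = 9: 9+9=18
Distinct sums: {0, 4, 5, 6, 8, 9, 10, 11, 12, 13, 14, 15, 18}
|A + A| = 13

|A + A| = 13


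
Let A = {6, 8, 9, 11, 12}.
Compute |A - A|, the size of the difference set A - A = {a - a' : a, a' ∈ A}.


A - A = {a - a' : a, a' ∈ A}; |A| = 5.
Bounds: 2|A|-1 ≤ |A - A| ≤ |A|² - |A| + 1, i.e. 9 ≤ |A - A| ≤ 21.
Note: 0 ∈ A - A always (from a - a). The set is symmetric: if d ∈ A - A then -d ∈ A - A.
Enumerate nonzero differences d = a - a' with a > a' (then include -d):
Positive differences: {1, 2, 3, 4, 5, 6}
Full difference set: {0} ∪ (positive diffs) ∪ (negative diffs).
|A - A| = 1 + 2·6 = 13 (matches direct enumeration: 13).

|A - A| = 13


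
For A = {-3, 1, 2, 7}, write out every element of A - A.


A - A = {a - a' : a, a' ∈ A}.
Compute a - a' for each ordered pair (a, a'):
a = -3: -3--3=0, -3-1=-4, -3-2=-5, -3-7=-10
a = 1: 1--3=4, 1-1=0, 1-2=-1, 1-7=-6
a = 2: 2--3=5, 2-1=1, 2-2=0, 2-7=-5
a = 7: 7--3=10, 7-1=6, 7-2=5, 7-7=0
Collecting distinct values (and noting 0 appears from a-a):
A - A = {-10, -6, -5, -4, -1, 0, 1, 4, 5, 6, 10}
|A - A| = 11

A - A = {-10, -6, -5, -4, -1, 0, 1, 4, 5, 6, 10}


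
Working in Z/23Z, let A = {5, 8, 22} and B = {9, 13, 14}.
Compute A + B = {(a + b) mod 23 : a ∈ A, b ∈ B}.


Work in Z/23Z: reduce every sum a + b modulo 23.
Enumerate all 9 pairs:
a = 5: 5+9=14, 5+13=18, 5+14=19
a = 8: 8+9=17, 8+13=21, 8+14=22
a = 22: 22+9=8, 22+13=12, 22+14=13
Distinct residues collected: {8, 12, 13, 14, 17, 18, 19, 21, 22}
|A + B| = 9 (out of 23 total residues).

A + B = {8, 12, 13, 14, 17, 18, 19, 21, 22}


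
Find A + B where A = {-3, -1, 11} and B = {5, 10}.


A + B = {a + b : a ∈ A, b ∈ B}.
Enumerate all |A|·|B| = 3·2 = 6 pairs (a, b) and collect distinct sums.
a = -3: -3+5=2, -3+10=7
a = -1: -1+5=4, -1+10=9
a = 11: 11+5=16, 11+10=21
Collecting distinct sums: A + B = {2, 4, 7, 9, 16, 21}
|A + B| = 6

A + B = {2, 4, 7, 9, 16, 21}


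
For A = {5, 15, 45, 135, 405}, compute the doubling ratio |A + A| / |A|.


|A| = 5.
Compute A + A by enumerating all 25 pairs.
A + A = {10, 20, 30, 50, 60, 90, 140, 150, 180, 270, 410, 420, 450, 540, 810}, so |A + A| = 15.
K = |A + A| / |A| = 15/5 = 3/1 ≈ 3.0000.
Reference: AP of size 5 gives K = 9/5 ≈ 1.8000; a fully generic set of size 5 gives K ≈ 3.0000.

|A| = 5, |A + A| = 15, K = 15/5 = 3/1.


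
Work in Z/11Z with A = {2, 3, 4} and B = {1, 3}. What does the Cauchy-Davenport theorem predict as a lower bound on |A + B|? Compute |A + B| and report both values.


Cauchy-Davenport: |A + B| ≥ min(p, |A| + |B| - 1) for A, B nonempty in Z/pZ.
|A| = 3, |B| = 2, p = 11.
CD lower bound = min(11, 3 + 2 - 1) = min(11, 4) = 4.
Compute A + B mod 11 directly:
a = 2: 2+1=3, 2+3=5
a = 3: 3+1=4, 3+3=6
a = 4: 4+1=5, 4+3=7
A + B = {3, 4, 5, 6, 7}, so |A + B| = 5.
Verify: 5 ≥ 4? Yes ✓.

CD lower bound = 4, actual |A + B| = 5.


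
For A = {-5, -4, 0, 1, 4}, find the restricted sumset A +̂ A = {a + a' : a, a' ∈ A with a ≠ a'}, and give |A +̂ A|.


Restricted sumset: A +̂ A = {a + a' : a ∈ A, a' ∈ A, a ≠ a'}.
Equivalently, take A + A and drop any sum 2a that is achievable ONLY as a + a for a ∈ A (i.e. sums representable only with equal summands).
Enumerate pairs (a, a') with a < a' (symmetric, so each unordered pair gives one sum; this covers all a ≠ a'):
  -5 + -4 = -9
  -5 + 0 = -5
  -5 + 1 = -4
  -5 + 4 = -1
  -4 + 0 = -4
  -4 + 1 = -3
  -4 + 4 = 0
  0 + 1 = 1
  0 + 4 = 4
  1 + 4 = 5
Collected distinct sums: {-9, -5, -4, -3, -1, 0, 1, 4, 5}
|A +̂ A| = 9
(Reference bound: |A +̂ A| ≥ 2|A| - 3 for |A| ≥ 2, with |A| = 5 giving ≥ 7.)

|A +̂ A| = 9


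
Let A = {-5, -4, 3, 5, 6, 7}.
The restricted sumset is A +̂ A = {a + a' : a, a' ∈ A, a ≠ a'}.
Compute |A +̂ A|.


Restricted sumset: A +̂ A = {a + a' : a ∈ A, a' ∈ A, a ≠ a'}.
Equivalently, take A + A and drop any sum 2a that is achievable ONLY as a + a for a ∈ A (i.e. sums representable only with equal summands).
Enumerate pairs (a, a') with a < a' (symmetric, so each unordered pair gives one sum; this covers all a ≠ a'):
  -5 + -4 = -9
  -5 + 3 = -2
  -5 + 5 = 0
  -5 + 6 = 1
  -5 + 7 = 2
  -4 + 3 = -1
  -4 + 5 = 1
  -4 + 6 = 2
  -4 + 7 = 3
  3 + 5 = 8
  3 + 6 = 9
  3 + 7 = 10
  5 + 6 = 11
  5 + 7 = 12
  6 + 7 = 13
Collected distinct sums: {-9, -2, -1, 0, 1, 2, 3, 8, 9, 10, 11, 12, 13}
|A +̂ A| = 13
(Reference bound: |A +̂ A| ≥ 2|A| - 3 for |A| ≥ 2, with |A| = 6 giving ≥ 9.)

|A +̂ A| = 13


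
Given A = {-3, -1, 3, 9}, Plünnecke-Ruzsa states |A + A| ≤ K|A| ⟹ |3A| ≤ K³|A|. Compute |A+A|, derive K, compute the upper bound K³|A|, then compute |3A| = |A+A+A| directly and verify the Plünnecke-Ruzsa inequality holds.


|A| = 4.
Step 1: Compute A + A by enumerating all 16 pairs.
A + A = {-6, -4, -2, 0, 2, 6, 8, 12, 18}, so |A + A| = 9.
Step 2: Doubling constant K = |A + A|/|A| = 9/4 = 9/4 ≈ 2.2500.
Step 3: Plünnecke-Ruzsa gives |3A| ≤ K³·|A| = (2.2500)³ · 4 ≈ 45.5625.
Step 4: Compute 3A = A + A + A directly by enumerating all triples (a,b,c) ∈ A³; |3A| = 15.
Step 5: Check 15 ≤ 45.5625? Yes ✓.

K = 9/4, Plünnecke-Ruzsa bound K³|A| ≈ 45.5625, |3A| = 15, inequality holds.


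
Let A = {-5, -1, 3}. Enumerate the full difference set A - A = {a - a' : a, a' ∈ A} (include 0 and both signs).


A - A = {a - a' : a, a' ∈ A}.
Compute a - a' for each ordered pair (a, a'):
a = -5: -5--5=0, -5--1=-4, -5-3=-8
a = -1: -1--5=4, -1--1=0, -1-3=-4
a = 3: 3--5=8, 3--1=4, 3-3=0
Collecting distinct values (and noting 0 appears from a-a):
A - A = {-8, -4, 0, 4, 8}
|A - A| = 5

A - A = {-8, -4, 0, 4, 8}


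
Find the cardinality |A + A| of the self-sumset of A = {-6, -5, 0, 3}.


A + A = {a + a' : a, a' ∈ A}; |A| = 4.
General bounds: 2|A| - 1 ≤ |A + A| ≤ |A|(|A|+1)/2, i.e. 7 ≤ |A + A| ≤ 10.
Lower bound 2|A|-1 is attained iff A is an arithmetic progression.
Enumerate sums a + a' for a ≤ a' (symmetric, so this suffices):
a = -6: -6+-6=-12, -6+-5=-11, -6+0=-6, -6+3=-3
a = -5: -5+-5=-10, -5+0=-5, -5+3=-2
a = 0: 0+0=0, 0+3=3
a = 3: 3+3=6
Distinct sums: {-12, -11, -10, -6, -5, -3, -2, 0, 3, 6}
|A + A| = 10

|A + A| = 10


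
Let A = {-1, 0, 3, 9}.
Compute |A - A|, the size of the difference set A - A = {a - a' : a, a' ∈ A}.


A - A = {a - a' : a, a' ∈ A}; |A| = 4.
Bounds: 2|A|-1 ≤ |A - A| ≤ |A|² - |A| + 1, i.e. 7 ≤ |A - A| ≤ 13.
Note: 0 ∈ A - A always (from a - a). The set is symmetric: if d ∈ A - A then -d ∈ A - A.
Enumerate nonzero differences d = a - a' with a > a' (then include -d):
Positive differences: {1, 3, 4, 6, 9, 10}
Full difference set: {0} ∪ (positive diffs) ∪ (negative diffs).
|A - A| = 1 + 2·6 = 13 (matches direct enumeration: 13).

|A - A| = 13


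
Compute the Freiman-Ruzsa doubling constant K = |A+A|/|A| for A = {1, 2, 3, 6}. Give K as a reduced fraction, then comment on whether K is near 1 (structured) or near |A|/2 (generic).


|A| = 4.
Compute A + A by enumerating all 16 pairs.
A + A = {2, 3, 4, 5, 6, 7, 8, 9, 12}, so |A + A| = 9.
K = |A + A| / |A| = 9/4 (already in lowest terms) ≈ 2.2500.
Reference: AP of size 4 gives K = 7/4 ≈ 1.7500; a fully generic set of size 4 gives K ≈ 2.5000.

|A| = 4, |A + A| = 9, K = 9/4.


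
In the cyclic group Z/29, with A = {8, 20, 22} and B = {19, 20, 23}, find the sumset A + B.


Work in Z/29Z: reduce every sum a + b modulo 29.
Enumerate all 9 pairs:
a = 8: 8+19=27, 8+20=28, 8+23=2
a = 20: 20+19=10, 20+20=11, 20+23=14
a = 22: 22+19=12, 22+20=13, 22+23=16
Distinct residues collected: {2, 10, 11, 12, 13, 14, 16, 27, 28}
|A + B| = 9 (out of 29 total residues).

A + B = {2, 10, 11, 12, 13, 14, 16, 27, 28}


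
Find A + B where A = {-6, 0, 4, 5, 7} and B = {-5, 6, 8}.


A + B = {a + b : a ∈ A, b ∈ B}.
Enumerate all |A|·|B| = 5·3 = 15 pairs (a, b) and collect distinct sums.
a = -6: -6+-5=-11, -6+6=0, -6+8=2
a = 0: 0+-5=-5, 0+6=6, 0+8=8
a = 4: 4+-5=-1, 4+6=10, 4+8=12
a = 5: 5+-5=0, 5+6=11, 5+8=13
a = 7: 7+-5=2, 7+6=13, 7+8=15
Collecting distinct sums: A + B = {-11, -5, -1, 0, 2, 6, 8, 10, 11, 12, 13, 15}
|A + B| = 12

A + B = {-11, -5, -1, 0, 2, 6, 8, 10, 11, 12, 13, 15}


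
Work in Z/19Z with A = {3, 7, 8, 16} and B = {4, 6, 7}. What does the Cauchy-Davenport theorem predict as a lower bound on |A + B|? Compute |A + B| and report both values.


Cauchy-Davenport: |A + B| ≥ min(p, |A| + |B| - 1) for A, B nonempty in Z/pZ.
|A| = 4, |B| = 3, p = 19.
CD lower bound = min(19, 4 + 3 - 1) = min(19, 6) = 6.
Compute A + B mod 19 directly:
a = 3: 3+4=7, 3+6=9, 3+7=10
a = 7: 7+4=11, 7+6=13, 7+7=14
a = 8: 8+4=12, 8+6=14, 8+7=15
a = 16: 16+4=1, 16+6=3, 16+7=4
A + B = {1, 3, 4, 7, 9, 10, 11, 12, 13, 14, 15}, so |A + B| = 11.
Verify: 11 ≥ 6? Yes ✓.

CD lower bound = 6, actual |A + B| = 11.


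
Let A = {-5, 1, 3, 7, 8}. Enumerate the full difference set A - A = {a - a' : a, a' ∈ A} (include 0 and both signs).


A - A = {a - a' : a, a' ∈ A}.
Compute a - a' for each ordered pair (a, a'):
a = -5: -5--5=0, -5-1=-6, -5-3=-8, -5-7=-12, -5-8=-13
a = 1: 1--5=6, 1-1=0, 1-3=-2, 1-7=-6, 1-8=-7
a = 3: 3--5=8, 3-1=2, 3-3=0, 3-7=-4, 3-8=-5
a = 7: 7--5=12, 7-1=6, 7-3=4, 7-7=0, 7-8=-1
a = 8: 8--5=13, 8-1=7, 8-3=5, 8-7=1, 8-8=0
Collecting distinct values (and noting 0 appears from a-a):
A - A = {-13, -12, -8, -7, -6, -5, -4, -2, -1, 0, 1, 2, 4, 5, 6, 7, 8, 12, 13}
|A - A| = 19

A - A = {-13, -12, -8, -7, -6, -5, -4, -2, -1, 0, 1, 2, 4, 5, 6, 7, 8, 12, 13}


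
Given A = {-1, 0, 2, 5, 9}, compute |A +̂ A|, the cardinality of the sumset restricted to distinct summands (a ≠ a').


Restricted sumset: A +̂ A = {a + a' : a ∈ A, a' ∈ A, a ≠ a'}.
Equivalently, take A + A and drop any sum 2a that is achievable ONLY as a + a for a ∈ A (i.e. sums representable only with equal summands).
Enumerate pairs (a, a') with a < a' (symmetric, so each unordered pair gives one sum; this covers all a ≠ a'):
  -1 + 0 = -1
  -1 + 2 = 1
  -1 + 5 = 4
  -1 + 9 = 8
  0 + 2 = 2
  0 + 5 = 5
  0 + 9 = 9
  2 + 5 = 7
  2 + 9 = 11
  5 + 9 = 14
Collected distinct sums: {-1, 1, 2, 4, 5, 7, 8, 9, 11, 14}
|A +̂ A| = 10
(Reference bound: |A +̂ A| ≥ 2|A| - 3 for |A| ≥ 2, with |A| = 5 giving ≥ 7.)

|A +̂ A| = 10


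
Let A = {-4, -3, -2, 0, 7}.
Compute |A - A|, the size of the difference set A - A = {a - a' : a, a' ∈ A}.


A - A = {a - a' : a, a' ∈ A}; |A| = 5.
Bounds: 2|A|-1 ≤ |A - A| ≤ |A|² - |A| + 1, i.e. 9 ≤ |A - A| ≤ 21.
Note: 0 ∈ A - A always (from a - a). The set is symmetric: if d ∈ A - A then -d ∈ A - A.
Enumerate nonzero differences d = a - a' with a > a' (then include -d):
Positive differences: {1, 2, 3, 4, 7, 9, 10, 11}
Full difference set: {0} ∪ (positive diffs) ∪ (negative diffs).
|A - A| = 1 + 2·8 = 17 (matches direct enumeration: 17).

|A - A| = 17


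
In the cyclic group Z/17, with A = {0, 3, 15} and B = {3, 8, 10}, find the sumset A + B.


Work in Z/17Z: reduce every sum a + b modulo 17.
Enumerate all 9 pairs:
a = 0: 0+3=3, 0+8=8, 0+10=10
a = 3: 3+3=6, 3+8=11, 3+10=13
a = 15: 15+3=1, 15+8=6, 15+10=8
Distinct residues collected: {1, 3, 6, 8, 10, 11, 13}
|A + B| = 7 (out of 17 total residues).

A + B = {1, 3, 6, 8, 10, 11, 13}


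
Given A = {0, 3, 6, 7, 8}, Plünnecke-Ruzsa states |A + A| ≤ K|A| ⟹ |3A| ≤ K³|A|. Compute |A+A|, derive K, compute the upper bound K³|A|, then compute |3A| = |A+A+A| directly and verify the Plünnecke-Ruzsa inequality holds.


|A| = 5.
Step 1: Compute A + A by enumerating all 25 pairs.
A + A = {0, 3, 6, 7, 8, 9, 10, 11, 12, 13, 14, 15, 16}, so |A + A| = 13.
Step 2: Doubling constant K = |A + A|/|A| = 13/5 = 13/5 ≈ 2.6000.
Step 3: Plünnecke-Ruzsa gives |3A| ≤ K³·|A| = (2.6000)³ · 5 ≈ 87.8800.
Step 4: Compute 3A = A + A + A directly by enumerating all triples (a,b,c) ∈ A³; |3A| = 21.
Step 5: Check 21 ≤ 87.8800? Yes ✓.

K = 13/5, Plünnecke-Ruzsa bound K³|A| ≈ 87.8800, |3A| = 21, inequality holds.


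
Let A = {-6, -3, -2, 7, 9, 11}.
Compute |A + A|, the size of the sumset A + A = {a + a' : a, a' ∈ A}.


A + A = {a + a' : a, a' ∈ A}; |A| = 6.
General bounds: 2|A| - 1 ≤ |A + A| ≤ |A|(|A|+1)/2, i.e. 11 ≤ |A + A| ≤ 21.
Lower bound 2|A|-1 is attained iff A is an arithmetic progression.
Enumerate sums a + a' for a ≤ a' (symmetric, so this suffices):
a = -6: -6+-6=-12, -6+-3=-9, -6+-2=-8, -6+7=1, -6+9=3, -6+11=5
a = -3: -3+-3=-6, -3+-2=-5, -3+7=4, -3+9=6, -3+11=8
a = -2: -2+-2=-4, -2+7=5, -2+9=7, -2+11=9
a = 7: 7+7=14, 7+9=16, 7+11=18
a = 9: 9+9=18, 9+11=20
a = 11: 11+11=22
Distinct sums: {-12, -9, -8, -6, -5, -4, 1, 3, 4, 5, 6, 7, 8, 9, 14, 16, 18, 20, 22}
|A + A| = 19

|A + A| = 19


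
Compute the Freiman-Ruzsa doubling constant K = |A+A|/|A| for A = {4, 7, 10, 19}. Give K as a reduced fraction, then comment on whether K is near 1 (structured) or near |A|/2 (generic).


|A| = 4.
Compute A + A by enumerating all 16 pairs.
A + A = {8, 11, 14, 17, 20, 23, 26, 29, 38}, so |A + A| = 9.
K = |A + A| / |A| = 9/4 (already in lowest terms) ≈ 2.2500.
Reference: AP of size 4 gives K = 7/4 ≈ 1.7500; a fully generic set of size 4 gives K ≈ 2.5000.

|A| = 4, |A + A| = 9, K = 9/4.


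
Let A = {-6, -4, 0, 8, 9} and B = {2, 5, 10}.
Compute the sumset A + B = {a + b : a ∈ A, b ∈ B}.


A + B = {a + b : a ∈ A, b ∈ B}.
Enumerate all |A|·|B| = 5·3 = 15 pairs (a, b) and collect distinct sums.
a = -6: -6+2=-4, -6+5=-1, -6+10=4
a = -4: -4+2=-2, -4+5=1, -4+10=6
a = 0: 0+2=2, 0+5=5, 0+10=10
a = 8: 8+2=10, 8+5=13, 8+10=18
a = 9: 9+2=11, 9+5=14, 9+10=19
Collecting distinct sums: A + B = {-4, -2, -1, 1, 2, 4, 5, 6, 10, 11, 13, 14, 18, 19}
|A + B| = 14

A + B = {-4, -2, -1, 1, 2, 4, 5, 6, 10, 11, 13, 14, 18, 19}


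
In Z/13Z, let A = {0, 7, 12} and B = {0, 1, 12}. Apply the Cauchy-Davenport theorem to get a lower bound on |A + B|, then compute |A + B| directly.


Cauchy-Davenport: |A + B| ≥ min(p, |A| + |B| - 1) for A, B nonempty in Z/pZ.
|A| = 3, |B| = 3, p = 13.
CD lower bound = min(13, 3 + 3 - 1) = min(13, 5) = 5.
Compute A + B mod 13 directly:
a = 0: 0+0=0, 0+1=1, 0+12=12
a = 7: 7+0=7, 7+1=8, 7+12=6
a = 12: 12+0=12, 12+1=0, 12+12=11
A + B = {0, 1, 6, 7, 8, 11, 12}, so |A + B| = 7.
Verify: 7 ≥ 5? Yes ✓.

CD lower bound = 5, actual |A + B| = 7.


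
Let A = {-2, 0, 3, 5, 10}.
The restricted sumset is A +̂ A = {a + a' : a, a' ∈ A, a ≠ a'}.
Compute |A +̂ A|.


Restricted sumset: A +̂ A = {a + a' : a ∈ A, a' ∈ A, a ≠ a'}.
Equivalently, take A + A and drop any sum 2a that is achievable ONLY as a + a for a ∈ A (i.e. sums representable only with equal summands).
Enumerate pairs (a, a') with a < a' (symmetric, so each unordered pair gives one sum; this covers all a ≠ a'):
  -2 + 0 = -2
  -2 + 3 = 1
  -2 + 5 = 3
  -2 + 10 = 8
  0 + 3 = 3
  0 + 5 = 5
  0 + 10 = 10
  3 + 5 = 8
  3 + 10 = 13
  5 + 10 = 15
Collected distinct sums: {-2, 1, 3, 5, 8, 10, 13, 15}
|A +̂ A| = 8
(Reference bound: |A +̂ A| ≥ 2|A| - 3 for |A| ≥ 2, with |A| = 5 giving ≥ 7.)

|A +̂ A| = 8


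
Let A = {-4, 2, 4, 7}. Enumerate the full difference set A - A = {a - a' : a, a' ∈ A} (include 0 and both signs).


A - A = {a - a' : a, a' ∈ A}.
Compute a - a' for each ordered pair (a, a'):
a = -4: -4--4=0, -4-2=-6, -4-4=-8, -4-7=-11
a = 2: 2--4=6, 2-2=0, 2-4=-2, 2-7=-5
a = 4: 4--4=8, 4-2=2, 4-4=0, 4-7=-3
a = 7: 7--4=11, 7-2=5, 7-4=3, 7-7=0
Collecting distinct values (and noting 0 appears from a-a):
A - A = {-11, -8, -6, -5, -3, -2, 0, 2, 3, 5, 6, 8, 11}
|A - A| = 13

A - A = {-11, -8, -6, -5, -3, -2, 0, 2, 3, 5, 6, 8, 11}


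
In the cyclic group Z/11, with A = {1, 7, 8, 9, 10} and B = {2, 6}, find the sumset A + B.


Work in Z/11Z: reduce every sum a + b modulo 11.
Enumerate all 10 pairs:
a = 1: 1+2=3, 1+6=7
a = 7: 7+2=9, 7+6=2
a = 8: 8+2=10, 8+6=3
a = 9: 9+2=0, 9+6=4
a = 10: 10+2=1, 10+6=5
Distinct residues collected: {0, 1, 2, 3, 4, 5, 7, 9, 10}
|A + B| = 9 (out of 11 total residues).

A + B = {0, 1, 2, 3, 4, 5, 7, 9, 10}


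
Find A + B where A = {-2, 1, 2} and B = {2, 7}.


A + B = {a + b : a ∈ A, b ∈ B}.
Enumerate all |A|·|B| = 3·2 = 6 pairs (a, b) and collect distinct sums.
a = -2: -2+2=0, -2+7=5
a = 1: 1+2=3, 1+7=8
a = 2: 2+2=4, 2+7=9
Collecting distinct sums: A + B = {0, 3, 4, 5, 8, 9}
|A + B| = 6

A + B = {0, 3, 4, 5, 8, 9}


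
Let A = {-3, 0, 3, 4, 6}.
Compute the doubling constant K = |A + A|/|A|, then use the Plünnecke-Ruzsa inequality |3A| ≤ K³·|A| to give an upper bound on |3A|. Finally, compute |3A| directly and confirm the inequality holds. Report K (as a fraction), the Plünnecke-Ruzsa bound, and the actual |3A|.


|A| = 5.
Step 1: Compute A + A by enumerating all 25 pairs.
A + A = {-6, -3, 0, 1, 3, 4, 6, 7, 8, 9, 10, 12}, so |A + A| = 12.
Step 2: Doubling constant K = |A + A|/|A| = 12/5 = 12/5 ≈ 2.4000.
Step 3: Plünnecke-Ruzsa gives |3A| ≤ K³·|A| = (2.4000)³ · 5 ≈ 69.1200.
Step 4: Compute 3A = A + A + A directly by enumerating all triples (a,b,c) ∈ A³; |3A| = 21.
Step 5: Check 21 ≤ 69.1200? Yes ✓.

K = 12/5, Plünnecke-Ruzsa bound K³|A| ≈ 69.1200, |3A| = 21, inequality holds.


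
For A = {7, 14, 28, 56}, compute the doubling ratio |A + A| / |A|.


|A| = 4.
Compute A + A by enumerating all 16 pairs.
A + A = {14, 21, 28, 35, 42, 56, 63, 70, 84, 112}, so |A + A| = 10.
K = |A + A| / |A| = 10/4 = 5/2 ≈ 2.5000.
Reference: AP of size 4 gives K = 7/4 ≈ 1.7500; a fully generic set of size 4 gives K ≈ 2.5000.

|A| = 4, |A + A| = 10, K = 10/4 = 5/2.


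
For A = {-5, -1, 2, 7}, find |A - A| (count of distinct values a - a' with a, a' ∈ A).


A - A = {a - a' : a, a' ∈ A}; |A| = 4.
Bounds: 2|A|-1 ≤ |A - A| ≤ |A|² - |A| + 1, i.e. 7 ≤ |A - A| ≤ 13.
Note: 0 ∈ A - A always (from a - a). The set is symmetric: if d ∈ A - A then -d ∈ A - A.
Enumerate nonzero differences d = a - a' with a > a' (then include -d):
Positive differences: {3, 4, 5, 7, 8, 12}
Full difference set: {0} ∪ (positive diffs) ∪ (negative diffs).
|A - A| = 1 + 2·6 = 13 (matches direct enumeration: 13).

|A - A| = 13


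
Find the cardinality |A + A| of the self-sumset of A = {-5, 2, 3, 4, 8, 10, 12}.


A + A = {a + a' : a, a' ∈ A}; |A| = 7.
General bounds: 2|A| - 1 ≤ |A + A| ≤ |A|(|A|+1)/2, i.e. 13 ≤ |A + A| ≤ 28.
Lower bound 2|A|-1 is attained iff A is an arithmetic progression.
Enumerate sums a + a' for a ≤ a' (symmetric, so this suffices):
a = -5: -5+-5=-10, -5+2=-3, -5+3=-2, -5+4=-1, -5+8=3, -5+10=5, -5+12=7
a = 2: 2+2=4, 2+3=5, 2+4=6, 2+8=10, 2+10=12, 2+12=14
a = 3: 3+3=6, 3+4=7, 3+8=11, 3+10=13, 3+12=15
a = 4: 4+4=8, 4+8=12, 4+10=14, 4+12=16
a = 8: 8+8=16, 8+10=18, 8+12=20
a = 10: 10+10=20, 10+12=22
a = 12: 12+12=24
Distinct sums: {-10, -3, -2, -1, 3, 4, 5, 6, 7, 8, 10, 11, 12, 13, 14, 15, 16, 18, 20, 22, 24}
|A + A| = 21

|A + A| = 21


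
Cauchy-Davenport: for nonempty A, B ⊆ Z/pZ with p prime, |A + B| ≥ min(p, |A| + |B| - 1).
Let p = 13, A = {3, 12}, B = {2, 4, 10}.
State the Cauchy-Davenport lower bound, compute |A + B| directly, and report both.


Cauchy-Davenport: |A + B| ≥ min(p, |A| + |B| - 1) for A, B nonempty in Z/pZ.
|A| = 2, |B| = 3, p = 13.
CD lower bound = min(13, 2 + 3 - 1) = min(13, 4) = 4.
Compute A + B mod 13 directly:
a = 3: 3+2=5, 3+4=7, 3+10=0
a = 12: 12+2=1, 12+4=3, 12+10=9
A + B = {0, 1, 3, 5, 7, 9}, so |A + B| = 6.
Verify: 6 ≥ 4? Yes ✓.

CD lower bound = 4, actual |A + B| = 6.


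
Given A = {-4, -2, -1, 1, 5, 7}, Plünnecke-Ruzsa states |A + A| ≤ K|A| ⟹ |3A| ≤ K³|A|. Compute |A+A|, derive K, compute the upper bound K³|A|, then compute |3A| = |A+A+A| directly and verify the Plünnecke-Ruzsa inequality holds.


|A| = 6.
Step 1: Compute A + A by enumerating all 36 pairs.
A + A = {-8, -6, -5, -4, -3, -2, -1, 0, 1, 2, 3, 4, 5, 6, 8, 10, 12, 14}, so |A + A| = 18.
Step 2: Doubling constant K = |A + A|/|A| = 18/6 = 18/6 ≈ 3.0000.
Step 3: Plünnecke-Ruzsa gives |3A| ≤ K³·|A| = (3.0000)³ · 6 ≈ 162.0000.
Step 4: Compute 3A = A + A + A directly by enumerating all triples (a,b,c) ∈ A³; |3A| = 29.
Step 5: Check 29 ≤ 162.0000? Yes ✓.

K = 18/6, Plünnecke-Ruzsa bound K³|A| ≈ 162.0000, |3A| = 29, inequality holds.


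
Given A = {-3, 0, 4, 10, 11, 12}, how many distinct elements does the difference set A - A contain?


A - A = {a - a' : a, a' ∈ A}; |A| = 6.
Bounds: 2|A|-1 ≤ |A - A| ≤ |A|² - |A| + 1, i.e. 11 ≤ |A - A| ≤ 31.
Note: 0 ∈ A - A always (from a - a). The set is symmetric: if d ∈ A - A then -d ∈ A - A.
Enumerate nonzero differences d = a - a' with a > a' (then include -d):
Positive differences: {1, 2, 3, 4, 6, 7, 8, 10, 11, 12, 13, 14, 15}
Full difference set: {0} ∪ (positive diffs) ∪ (negative diffs).
|A - A| = 1 + 2·13 = 27 (matches direct enumeration: 27).

|A - A| = 27


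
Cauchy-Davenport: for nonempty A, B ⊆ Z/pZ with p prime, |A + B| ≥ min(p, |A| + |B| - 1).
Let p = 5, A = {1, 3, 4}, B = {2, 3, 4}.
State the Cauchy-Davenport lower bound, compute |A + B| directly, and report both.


Cauchy-Davenport: |A + B| ≥ min(p, |A| + |B| - 1) for A, B nonempty in Z/pZ.
|A| = 3, |B| = 3, p = 5.
CD lower bound = min(5, 3 + 3 - 1) = min(5, 5) = 5.
Compute A + B mod 5 directly:
a = 1: 1+2=3, 1+3=4, 1+4=0
a = 3: 3+2=0, 3+3=1, 3+4=2
a = 4: 4+2=1, 4+3=2, 4+4=3
A + B = {0, 1, 2, 3, 4}, so |A + B| = 5.
Verify: 5 ≥ 5? Yes ✓.

CD lower bound = 5, actual |A + B| = 5.


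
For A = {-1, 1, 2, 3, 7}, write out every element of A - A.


A - A = {a - a' : a, a' ∈ A}.
Compute a - a' for each ordered pair (a, a'):
a = -1: -1--1=0, -1-1=-2, -1-2=-3, -1-3=-4, -1-7=-8
a = 1: 1--1=2, 1-1=0, 1-2=-1, 1-3=-2, 1-7=-6
a = 2: 2--1=3, 2-1=1, 2-2=0, 2-3=-1, 2-7=-5
a = 3: 3--1=4, 3-1=2, 3-2=1, 3-3=0, 3-7=-4
a = 7: 7--1=8, 7-1=6, 7-2=5, 7-3=4, 7-7=0
Collecting distinct values (and noting 0 appears from a-a):
A - A = {-8, -6, -5, -4, -3, -2, -1, 0, 1, 2, 3, 4, 5, 6, 8}
|A - A| = 15

A - A = {-8, -6, -5, -4, -3, -2, -1, 0, 1, 2, 3, 4, 5, 6, 8}


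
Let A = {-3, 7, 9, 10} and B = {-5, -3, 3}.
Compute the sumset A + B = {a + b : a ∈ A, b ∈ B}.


A + B = {a + b : a ∈ A, b ∈ B}.
Enumerate all |A|·|B| = 4·3 = 12 pairs (a, b) and collect distinct sums.
a = -3: -3+-5=-8, -3+-3=-6, -3+3=0
a = 7: 7+-5=2, 7+-3=4, 7+3=10
a = 9: 9+-5=4, 9+-3=6, 9+3=12
a = 10: 10+-5=5, 10+-3=7, 10+3=13
Collecting distinct sums: A + B = {-8, -6, 0, 2, 4, 5, 6, 7, 10, 12, 13}
|A + B| = 11

A + B = {-8, -6, 0, 2, 4, 5, 6, 7, 10, 12, 13}


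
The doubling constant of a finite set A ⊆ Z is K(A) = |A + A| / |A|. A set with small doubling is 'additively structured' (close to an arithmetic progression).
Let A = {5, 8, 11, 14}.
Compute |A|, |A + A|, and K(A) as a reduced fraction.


|A| = 4.
Compute A + A by enumerating all 16 pairs.
A + A = {10, 13, 16, 19, 22, 25, 28}, so |A + A| = 7.
K = |A + A| / |A| = 7/4 (already in lowest terms) ≈ 1.7500.
Reference: AP of size 4 gives K = 7/4 ≈ 1.7500; a fully generic set of size 4 gives K ≈ 2.5000.

|A| = 4, |A + A| = 7, K = 7/4.


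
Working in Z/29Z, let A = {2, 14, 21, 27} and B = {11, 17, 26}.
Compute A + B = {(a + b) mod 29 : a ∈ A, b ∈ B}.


Work in Z/29Z: reduce every sum a + b modulo 29.
Enumerate all 12 pairs:
a = 2: 2+11=13, 2+17=19, 2+26=28
a = 14: 14+11=25, 14+17=2, 14+26=11
a = 21: 21+11=3, 21+17=9, 21+26=18
a = 27: 27+11=9, 27+17=15, 27+26=24
Distinct residues collected: {2, 3, 9, 11, 13, 15, 18, 19, 24, 25, 28}
|A + B| = 11 (out of 29 total residues).

A + B = {2, 3, 9, 11, 13, 15, 18, 19, 24, 25, 28}


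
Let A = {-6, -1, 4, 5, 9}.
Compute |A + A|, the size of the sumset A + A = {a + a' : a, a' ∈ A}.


A + A = {a + a' : a, a' ∈ A}; |A| = 5.
General bounds: 2|A| - 1 ≤ |A + A| ≤ |A|(|A|+1)/2, i.e. 9 ≤ |A + A| ≤ 15.
Lower bound 2|A|-1 is attained iff A is an arithmetic progression.
Enumerate sums a + a' for a ≤ a' (symmetric, so this suffices):
a = -6: -6+-6=-12, -6+-1=-7, -6+4=-2, -6+5=-1, -6+9=3
a = -1: -1+-1=-2, -1+4=3, -1+5=4, -1+9=8
a = 4: 4+4=8, 4+5=9, 4+9=13
a = 5: 5+5=10, 5+9=14
a = 9: 9+9=18
Distinct sums: {-12, -7, -2, -1, 3, 4, 8, 9, 10, 13, 14, 18}
|A + A| = 12

|A + A| = 12


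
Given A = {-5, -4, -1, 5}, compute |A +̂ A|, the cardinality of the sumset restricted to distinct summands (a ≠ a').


Restricted sumset: A +̂ A = {a + a' : a ∈ A, a' ∈ A, a ≠ a'}.
Equivalently, take A + A and drop any sum 2a that is achievable ONLY as a + a for a ∈ A (i.e. sums representable only with equal summands).
Enumerate pairs (a, a') with a < a' (symmetric, so each unordered pair gives one sum; this covers all a ≠ a'):
  -5 + -4 = -9
  -5 + -1 = -6
  -5 + 5 = 0
  -4 + -1 = -5
  -4 + 5 = 1
  -1 + 5 = 4
Collected distinct sums: {-9, -6, -5, 0, 1, 4}
|A +̂ A| = 6
(Reference bound: |A +̂ A| ≥ 2|A| - 3 for |A| ≥ 2, with |A| = 4 giving ≥ 5.)

|A +̂ A| = 6


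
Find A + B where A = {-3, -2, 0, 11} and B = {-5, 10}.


A + B = {a + b : a ∈ A, b ∈ B}.
Enumerate all |A|·|B| = 4·2 = 8 pairs (a, b) and collect distinct sums.
a = -3: -3+-5=-8, -3+10=7
a = -2: -2+-5=-7, -2+10=8
a = 0: 0+-5=-5, 0+10=10
a = 11: 11+-5=6, 11+10=21
Collecting distinct sums: A + B = {-8, -7, -5, 6, 7, 8, 10, 21}
|A + B| = 8

A + B = {-8, -7, -5, 6, 7, 8, 10, 21}
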